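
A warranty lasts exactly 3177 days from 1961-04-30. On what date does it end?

January 10, 1970

+365 (one year) → Apr 30, 1962 (2812 left).
+365 (one year) → Apr 30, 1963 (2447 left).
+366 (one year; includes Feb 29, 1964) → Apr 30, 1964 (2081 left).
+365 (one year) → Apr 30, 1965 (1716 left).
+365 (one year) → Apr 30, 1966 (1351 left).
+365 (one year) → Apr 30, 1967 (986 left).
+366 (one year; includes Feb 29, 1968) → Apr 30, 1968 (620 left).
+365 (one year) → Apr 30, 1969 (255 left).
Apr has 30 days: +1 → May 1, 1969 (254 left).
May has 31 days: +31 → Jun 1, 1969 (223 left).
Jun has 30 days: +30 → Jul 1, 1969 (193 left).
Jul has 31 days: +31 → Aug 1, 1969 (162 left).
Aug has 31 days: +31 → Sep 1, 1969 (131 left).
Sep has 30 days: +30 → Oct 1, 1969 (101 left).
Oct has 31 days: +31 → Nov 1, 1969 (70 left).
Nov has 30 days: +30 → Dec 1, 1969 (40 left).
Dec has 31 days: +31 → Jan 1, 1970 (9 left).
+9 → Jan 10, 1970.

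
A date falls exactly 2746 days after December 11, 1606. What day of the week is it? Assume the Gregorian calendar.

First find the weekday of Dec 11, 1606. Doomsday rule: the anchor day for the 1600s is Tuesday. For year 06: 6÷12 = 0 r 6, and 6÷4 = 1, so 0+6+1 = 7.
Tuesday + 7 ≡ Tuesday — that's 1606's doomsday.
In December the doomsday date is Dec 12.
Dec 11 is 1 day before Dec 12; 1 mod 7 = 1, so Tuesday − 1 = Monday.
2746 mod 7 = 2, so 2746 days after a Monday is Monday + 2 = Wednesday.

Wednesday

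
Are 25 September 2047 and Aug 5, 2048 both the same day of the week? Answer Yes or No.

From Sep 25, 2047 to Aug 5, 2048 is 315 days.
315 mod 7 = 0, so they are the same weekday.
(Sep 25, 2047 is a Wednesday; Aug 5, 2048 is a Wednesday.)

Yes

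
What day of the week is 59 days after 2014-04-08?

Friday

Apr 8, 2014 is a Tuesday.
59 mod 7 = 3, so 59 days after a Tuesday is Tuesday + 3 = Friday.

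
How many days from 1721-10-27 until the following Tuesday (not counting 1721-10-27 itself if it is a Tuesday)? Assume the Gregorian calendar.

Oct 27, 1721 is a Monday.
From Monday to the next Tuesday is 1 day.

1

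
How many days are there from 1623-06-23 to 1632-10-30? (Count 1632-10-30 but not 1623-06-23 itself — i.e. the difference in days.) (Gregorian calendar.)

Jun 23, 1623 → Jun 23, 1624: 366 days (Feb 29, 1624 is in that span).
Jun 23, 1624 → Jun 23, 1625: 365 days.
Jun 23, 1625 → Jun 23, 1626: 365 days.
Jun 23, 1626 → Jun 23, 1627: 365 days.
Jun 23, 1627 → Jun 23, 1628: 366 days (Feb 29, 1628 is in that span).
Jun 23, 1628 → Jun 23, 1629: 365 days.
Jun 23, 1629 → Jun 23, 1630: 365 days.
Jun 23, 1630 → Jun 23, 1631: 365 days.
Jun 23, 1631 → Jun 23, 1632: 366 days (Feb 29, 1632 is in that span).
Jun 23, 1632 → Jul 23, 1632: 30 days (June has 30).
Jul 23, 1632 → Aug 23, 1632: 31 days (July has 31).
Aug 23, 1632 → Sep 23, 1632: 31 days (August has 31).
Sep 23, 1632 → Oct 23, 1632: 30 days (September has 30).
Oct 23, 1632 → Oct 30, 1632: 7 days.
Total: 3417 days.

3417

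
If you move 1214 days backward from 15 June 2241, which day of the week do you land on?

Saturday

First find the weekday of Jun 15, 2241. Doomsday rule: the anchor day for the 2200s is Friday. For year 41: 41÷12 = 3 r 5, and 5÷4 = 1, so 3+5+1 = 9.
Friday + 9 ≡ Sunday — that's 2241's doomsday.
In June the doomsday date is Jun 6.
Jun 15 is 9 days after Jun 6; 9 mod 7 = 2, so Sunday + 2 = Tuesday.
1214 mod 7 = 3, so 1214 days before a Tuesday is Tuesday − 3 = Saturday.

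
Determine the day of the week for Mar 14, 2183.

Friday

Doomsday rule: the anchor day for the 2100s is Sunday. For year 83: 83÷12 = 6 r 11, and 11÷4 = 2, so 6+11+2 = 19.
Sunday + 19 ≡ Friday — that's 2183's doomsday.
In March the doomsday date is Mar 14.
Mar 14 is the doomsday itself: Friday.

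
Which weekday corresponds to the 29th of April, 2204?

Sunday

Doomsday rule: the anchor day for the 2200s is Friday. For year 04: 4÷12 = 0 r 4, and 4÷4 = 1, so 0+4+1 = 5.
Friday + 5 ≡ Wednesday — that's 2204's doomsday.
In April the doomsday date is Apr 4.
Apr 29 is 25 days after Apr 4; 25 mod 7 = 4, so Wednesday + 4 = Sunday.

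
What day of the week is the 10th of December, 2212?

January 1, 2212 is a Wednesday.
Jan 1, 2212 → Feb 1, 2212: 31 days (January has 31).
Feb 1, 2212 → Mar 1, 2212: 29 days (February has 29).
Mar 1, 2212 → Apr 1, 2212: 31 days (March has 31).
Apr 1, 2212 → May 1, 2212: 30 days (April has 30).
May 1, 2212 → Jun 1, 2212: 31 days (May has 31).
Jun 1, 2212 → Jul 1, 2212: 30 days (June has 30).
Jul 1, 2212 → Aug 1, 2212: 31 days (July has 31).
Aug 1, 2212 → Sep 1, 2212: 31 days (August has 31).
Sep 1, 2212 → Oct 1, 2212: 30 days (September has 30).
Oct 1, 2212 → Nov 1, 2212: 31 days (October has 31).
Nov 1, 2212 → Dec 1, 2212: 30 days (November has 30).
Dec 1, 2212 → Dec 10, 2212: 9 days.
Total: 344 days.
344 mod 7 = 1, so Wednesday + 1 = Thursday.

Thursday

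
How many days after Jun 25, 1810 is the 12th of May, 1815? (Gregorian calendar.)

1782

Jun 25, 1810 → Jun 25, 1811: 365 days.
Jun 25, 1811 → Jun 25, 1812: 366 days (Feb 29, 1812 is in that span).
Jun 25, 1812 → Jun 25, 1813: 365 days.
Jun 25, 1813 → Jun 25, 1814: 365 days.
Jun 25, 1814 → Jul 25, 1814: 30 days (June has 30).
Jul 25, 1814 → Aug 25, 1814: 31 days (July has 31).
Aug 25, 1814 → Sep 25, 1814: 31 days (August has 31).
Sep 25, 1814 → Oct 25, 1814: 30 days (September has 30).
Oct 25, 1814 → Nov 25, 1814: 31 days (October has 31).
Nov 25, 1814 → Dec 25, 1814: 30 days (November has 30).
Dec 25, 1814 → Jan 25, 1815: 31 days (December has 31).
Jan 25, 1815 → Feb 25, 1815: 31 days (January has 31).
Feb 25, 1815 → Mar 25, 1815: 28 days (February has 28).
Mar 25, 1815 → Apr 25, 1815: 31 days (March has 31).
Apr 25, 1815 → May 12, 1815: 17 days.
Total: 1782 days.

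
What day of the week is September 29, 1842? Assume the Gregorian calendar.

Thursday

Doomsday rule: the anchor day for the 1800s is Friday. For year 42: 42÷12 = 3 r 6, and 6÷4 = 1, so 3+6+1 = 10.
Friday + 10 ≡ Monday — that's 1842's doomsday.
In September the doomsday date is Sep 5.
Sep 29 is 24 days after Sep 5; 24 mod 7 = 3, so Monday + 3 = Thursday.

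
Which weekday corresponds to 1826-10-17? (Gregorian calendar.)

Doomsday rule: the anchor day for the 1800s is Friday. For year 26: 26÷12 = 2 r 2, and 2÷4 = 0, so 2+2+0 = 4.
Friday + 4 ≡ Tuesday — that's 1826's doomsday.
In October the doomsday date is Oct 10.
Oct 17 is 7 days after Oct 10; 7 mod 7 = 0, so Tuesday + 0 = Tuesday.

Tuesday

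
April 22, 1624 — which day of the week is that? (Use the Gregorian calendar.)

Doomsday rule: the anchor day for the 1600s is Tuesday. For year 24: 24÷12 = 2 r 0, and 0÷4 = 0, so 2+0+0 = 2.
Tuesday + 2 ≡ Thursday — that's 1624's doomsday.
In April the doomsday date is Apr 4.
Apr 22 is 18 days after Apr 4; 18 mod 7 = 4, so Thursday + 4 = Monday.

Monday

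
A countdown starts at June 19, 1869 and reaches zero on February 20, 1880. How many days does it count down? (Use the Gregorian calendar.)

Jun 19, 1869 → Jun 19, 1870: 365 days.
Jun 19, 1870 → Jun 19, 1871: 365 days.
Jun 19, 1871 → Jun 19, 1872: 366 days (Feb 29, 1872 is in that span).
Jun 19, 1872 → Jun 19, 1873: 365 days.
Jun 19, 1873 → Jun 19, 1874: 365 days.
Jun 19, 1874 → Jun 19, 1875: 365 days.
Jun 19, 1875 → Jun 19, 1876: 366 days (Feb 29, 1876 is in that span).
Jun 19, 1876 → Jun 19, 1877: 365 days.
Jun 19, 1877 → Jun 19, 1878: 365 days.
Jun 19, 1878 → Jun 19, 1879: 365 days.
Jun 19, 1879 → Jul 19, 1879: 30 days (June has 30).
Jul 19, 1879 → Aug 19, 1879: 31 days (July has 31).
Aug 19, 1879 → Sep 19, 1879: 31 days (August has 31).
Sep 19, 1879 → Oct 19, 1879: 30 days (September has 30).
Oct 19, 1879 → Nov 19, 1879: 31 days (October has 31).
Nov 19, 1879 → Dec 19, 1879: 30 days (November has 30).
Dec 19, 1879 → Jan 19, 1880: 31 days (December has 31).
Jan 19, 1880 → Feb 19, 1880: 31 days (January has 31).
Feb 19, 1880 → Feb 20, 1880: 1 days.
Total: 3898 days.

3898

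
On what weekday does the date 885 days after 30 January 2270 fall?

First find the weekday of Jan 30, 2270. Doomsday rule: the anchor day for the 2200s is Friday. For year 70: 70÷12 = 5 r 10, and 10÷4 = 2, so 5+10+2 = 17.
Friday + 17 ≡ Monday — that's 2270's doomsday.
In January the doomsday date is Jan 3 (2270 is not a leap year).
Jan 30 is 27 days after Jan 3; 27 mod 7 = 6, so Monday + 6 = Sunday.
885 mod 7 = 3, so 885 days after a Sunday is Sunday + 3 = Wednesday.

Wednesday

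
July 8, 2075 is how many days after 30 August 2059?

5791

Aug 30, 2059 → Aug 30, 2060: 366 days (Feb 29, 2060 is in that span).
Aug 30, 2060 → Aug 30, 2061: 365 days.
Aug 30, 2061 → Aug 30, 2062: 365 days.
Aug 30, 2062 → Aug 30, 2063: 365 days.
Aug 30, 2063 → Aug 30, 2064: 366 days (Feb 29, 2064 is in that span).
Aug 30, 2064 → Aug 30, 2065: 365 days.
Aug 30, 2065 → Aug 30, 2066: 365 days.
Aug 30, 2066 → Aug 30, 2067: 365 days.
Aug 30, 2067 → Aug 30, 2068: 366 days (Feb 29, 2068 is in that span).
Aug 30, 2068 → Aug 30, 2069: 365 days.
Aug 30, 2069 → Aug 30, 2070: 365 days.
Aug 30, 2070 → Aug 30, 2071: 365 days.
Aug 30, 2071 → Aug 30, 2072: 366 days (Feb 29, 2072 is in that span).
Aug 30, 2072 → Aug 30, 2073: 365 days.
Aug 30, 2073 → Aug 30, 2074: 365 days.
Aug 30, 2074 → Sep 30, 2074: 31 days (August has 31).
Sep 30, 2074 → Oct 30, 2074: 30 days (September has 30).
Oct 30, 2074 → Nov 30, 2074: 31 days (October has 31).
Nov 30, 2074 → Dec 30, 2074: 30 days (November has 30).
Dec 30, 2074 → Jan 30, 2075: 31 days (December has 31).
Jan 30, 2075 → Feb 28, 2075: 29 days (January has 31).
Feb 28, 2075 → Mar 28, 2075: 28 days (February has 28).
Mar 28, 2075 → Apr 28, 2075: 31 days (March has 31).
Apr 28, 2075 → May 28, 2075: 30 days (April has 30).
May 28, 2075 → Jun 28, 2075: 31 days (May has 31).
Jun 28, 2075 → Jul 8, 2075: 10 days.
Total: 5791 days.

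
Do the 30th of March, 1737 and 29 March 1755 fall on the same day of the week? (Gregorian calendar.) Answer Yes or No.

From Mar 30, 1737 to Mar 29, 1755 is 6573 days.
6573 mod 7 = 0, so they are the same weekday.
(Mar 30, 1737 is a Saturday; Mar 29, 1755 is a Saturday.)

Yes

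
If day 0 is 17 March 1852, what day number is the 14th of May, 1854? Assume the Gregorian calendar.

Mar 17, 1852 → Mar 17, 1853: 365 days.
Mar 17, 1853 → Mar 17, 1854: 365 days.
Mar 17, 1854 → Apr 17, 1854: 31 days (March has 31).
Apr 17, 1854 → May 14, 1854: 27 days.
Total: 788 days.

788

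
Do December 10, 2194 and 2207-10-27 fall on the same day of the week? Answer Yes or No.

No

From Dec 10, 2194 to Oct 27, 2207 is 4703 days.
4703 mod 7 = 6, so they are different weekdays.
(Dec 10, 2194 is a Wednesday; Oct 27, 2207 is a Tuesday.)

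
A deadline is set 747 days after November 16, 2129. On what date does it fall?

+365 (one year) → Nov 16, 2130 (382 left).
Nov has 30 days: +15 → Dec 1, 2130 (367 left).
Dec has 31 days: +31 → Jan 1, 2131 (336 left).
Jan has 31 days: +31 → Feb 1, 2131 (305 left).
Feb has 28 days: +28 → Mar 1, 2131 (277 left).
Mar has 31 days: +31 → Apr 1, 2131 (246 left).
Apr has 30 days: +30 → May 1, 2131 (216 left).
May has 31 days: +31 → Jun 1, 2131 (185 left).
Jun has 30 days: +30 → Jul 1, 2131 (155 left).
Jul has 31 days: +31 → Aug 1, 2131 (124 left).
Aug has 31 days: +31 → Sep 1, 2131 (93 left).
Sep has 30 days: +30 → Oct 1, 2131 (63 left).
Oct has 31 days: +31 → Nov 1, 2131 (32 left).
Nov has 30 days: +30 → Dec 1, 2131 (2 left).
+2 → Dec 3, 2131.

December 3, 2131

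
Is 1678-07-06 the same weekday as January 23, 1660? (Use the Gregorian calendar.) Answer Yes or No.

From Jan 23, 1660 to Jul 6, 1678 is 6739 days.
6739 mod 7 = 5, so they are different weekdays.
(Jan 23, 1660 is a Friday; Jul 6, 1678 is a Wednesday.)

No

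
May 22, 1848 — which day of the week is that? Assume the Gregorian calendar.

Monday

January 1, 1848 is a Saturday.
Jan 1, 1848 → Feb 1, 1848: 31 days (January has 31).
Feb 1, 1848 → Mar 1, 1848: 29 days (February has 29).
Mar 1, 1848 → Apr 1, 1848: 31 days (March has 31).
Apr 1, 1848 → May 1, 1848: 30 days (April has 30).
May 1, 1848 → May 22, 1848: 21 days.
Total: 142 days.
142 mod 7 = 2, so Saturday + 2 = Monday.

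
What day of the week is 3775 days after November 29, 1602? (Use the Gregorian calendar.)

First find the weekday of Nov 29, 1602. Doomsday rule: the anchor day for the 1600s is Tuesday. For year 02: 2÷12 = 0 r 2, and 2÷4 = 0, so 0+2+0 = 2.
Tuesday + 2 ≡ Thursday — that's 1602's doomsday.
In November the doomsday date is Nov 7.
Nov 29 is 22 days after Nov 7; 22 mod 7 = 1, so Thursday + 1 = Friday.
3775 mod 7 = 2, so 3775 days after a Friday is Friday + 2 = Sunday.

Sunday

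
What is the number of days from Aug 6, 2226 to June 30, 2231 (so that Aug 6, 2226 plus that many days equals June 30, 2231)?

Aug 6, 2226 → Aug 6, 2227: 365 days.
Aug 6, 2227 → Aug 6, 2228: 366 days (Feb 29, 2228 is in that span).
Aug 6, 2228 → Aug 6, 2229: 365 days.
Aug 6, 2229 → Aug 6, 2230: 365 days.
Aug 6, 2230 → Sep 6, 2230: 31 days (August has 31).
Sep 6, 2230 → Oct 6, 2230: 30 days (September has 30).
Oct 6, 2230 → Nov 6, 2230: 31 days (October has 31).
Nov 6, 2230 → Dec 6, 2230: 30 days (November has 30).
Dec 6, 2230 → Jan 6, 2231: 31 days (December has 31).
Jan 6, 2231 → Feb 6, 2231: 31 days (January has 31).
Feb 6, 2231 → Mar 6, 2231: 28 days (February has 28).
Mar 6, 2231 → Apr 6, 2231: 31 days (March has 31).
Apr 6, 2231 → May 6, 2231: 30 days (April has 30).
May 6, 2231 → Jun 6, 2231: 31 days (May has 31).
Jun 6, 2231 → Jun 30, 2231: 24 days.
Total: 1789 days.

1789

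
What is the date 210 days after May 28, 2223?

December 24, 2223

May has 31 days: +4 → Jun 1, 2223 (206 left).
Jun has 30 days: +30 → Jul 1, 2223 (176 left).
Jul has 31 days: +31 → Aug 1, 2223 (145 left).
Aug has 31 days: +31 → Sep 1, 2223 (114 left).
Sep has 30 days: +30 → Oct 1, 2223 (84 left).
Oct has 31 days: +31 → Nov 1, 2223 (53 left).
Nov has 30 days: +30 → Dec 1, 2223 (23 left).
+23 → Dec 24, 2223.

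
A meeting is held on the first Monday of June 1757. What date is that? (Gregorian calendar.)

June 6, 1757

June 1, 1757 is a Wednesday.
The first Monday is therefore June 6 (5 days later).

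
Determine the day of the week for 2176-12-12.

Doomsday rule: the anchor day for the 2100s is Sunday. For year 76: 76÷12 = 6 r 4, and 4÷4 = 1, so 6+4+1 = 11.
Sunday + 11 ≡ Thursday — that's 2176's doomsday.
In December the doomsday date is Dec 12.
Dec 12 is the doomsday itself: Thursday.

Thursday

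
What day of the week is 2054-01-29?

Thursday

Doomsday rule: the anchor day for the 2000s is Tuesday. For year 54: 54÷12 = 4 r 6, and 6÷4 = 1, so 4+6+1 = 11.
Tuesday + 11 ≡ Saturday — that's 2054's doomsday.
In January the doomsday date is Jan 3 (2054 is not a leap year).
Jan 29 is 26 days after Jan 3; 26 mod 7 = 5, so Saturday + 5 = Thursday.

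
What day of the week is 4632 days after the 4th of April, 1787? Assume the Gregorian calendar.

Apr 4, 1787 is a Wednesday.
4632 mod 7 = 5, so 4632 days after a Wednesday is Wednesday + 5 = Monday.

Monday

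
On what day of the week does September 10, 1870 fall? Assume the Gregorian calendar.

Saturday

Doomsday rule: the anchor day for the 1800s is Friday. For year 70: 70÷12 = 5 r 10, and 10÷4 = 2, so 5+10+2 = 17.
Friday + 17 ≡ Monday — that's 1870's doomsday.
In September the doomsday date is Sep 5.
Sep 10 is 5 days after Sep 5; 5 mod 7 = 5, so Monday + 5 = Saturday.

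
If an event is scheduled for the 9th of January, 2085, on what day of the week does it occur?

Tuesday

January 1, 2085 is a Monday.
Jan 1, 2085 → Jan 9, 2085: 8 days.
Total: 8 days.
8 mod 7 = 1, so Monday + 1 = Tuesday.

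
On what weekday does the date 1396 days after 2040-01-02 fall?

Thursday

First find the weekday of Jan 2, 2040. Doomsday rule: the anchor day for the 2000s is Tuesday. For year 40: 40÷12 = 3 r 4, and 4÷4 = 1, so 3+4+1 = 8.
Tuesday + 8 ≡ Wednesday — that's 2040's doomsday.
In January the doomsday date is Jan 4 (2040 is a leap year (divisible by 4)).
Jan 2 is 2 days before Jan 4; 2 mod 7 = 2, so Wednesday − 2 = Monday.
1396 mod 7 = 3, so 1396 days after a Monday is Monday + 3 = Thursday.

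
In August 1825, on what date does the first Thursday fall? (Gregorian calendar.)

August 1, 1825 is a Monday.
The first Thursday is therefore August 4 (3 days later).

August 4, 1825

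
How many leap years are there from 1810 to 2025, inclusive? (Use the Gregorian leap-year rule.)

Multiples of 4 in [1810,2025]: 54.
Of those, multiples of 100: 2 (not leap unless ÷400).
Multiples of 400: 1.
Leap years = 54 − 2 + 1 = 53.

53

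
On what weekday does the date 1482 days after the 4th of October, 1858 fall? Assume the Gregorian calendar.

Saturday

Oct 4, 1858 is a Monday.
1482 mod 7 = 5, so 1482 days after a Monday is Monday + 5 = Saturday.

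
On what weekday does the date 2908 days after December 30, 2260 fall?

Wednesday

First find the weekday of Dec 30, 2260. Doomsday rule: the anchor day for the 2200s is Friday. For year 60: 60÷12 = 5 r 0, and 0÷4 = 0, so 5+0+0 = 5.
Friday + 5 ≡ Wednesday — that's 2260's doomsday.
In December the doomsday date is Dec 12.
Dec 30 is 18 days after Dec 12; 18 mod 7 = 4, so Wednesday + 4 = Sunday.
2908 mod 7 = 3, so 2908 days after a Sunday is Sunday + 3 = Wednesday.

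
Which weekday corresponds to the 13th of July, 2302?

Sunday

Doomsday rule: the anchor day for the 2300s is Wednesday. For year 02: 2÷12 = 0 r 2, and 2÷4 = 0, so 0+2+0 = 2.
Wednesday + 2 ≡ Friday — that's 2302's doomsday.
In July the doomsday date is Jul 11.
Jul 13 is 2 days after Jul 11; 2 mod 7 = 2, so Friday + 2 = Sunday.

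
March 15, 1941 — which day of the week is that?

Saturday

January 1, 1941 is a Wednesday.
Jan 1, 1941 → Feb 1, 1941: 31 days (January has 31).
Feb 1, 1941 → Mar 1, 1941: 28 days (February has 28).
Mar 1, 1941 → Mar 15, 1941: 14 days.
Total: 73 days.
73 mod 7 = 3, so Wednesday + 3 = Saturday.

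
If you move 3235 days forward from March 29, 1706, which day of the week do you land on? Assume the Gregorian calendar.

Mar 29, 1706 is a Monday.
3235 mod 7 = 1, so 3235 days after a Monday is Monday + 1 = Tuesday.

Tuesday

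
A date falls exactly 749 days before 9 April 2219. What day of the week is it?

First find the weekday of Apr 9, 2219. Doomsday rule: the anchor day for the 2200s is Friday. For year 19: 19÷12 = 1 r 7, and 7÷4 = 1, so 1+7+1 = 9.
Friday + 9 ≡ Sunday — that's 2219's doomsday.
In April the doomsday date is Apr 4.
Apr 9 is 5 days after Apr 4; 5 mod 7 = 5, so Sunday + 5 = Friday.
749 mod 7 = 0, so 749 days before a Friday is Friday − 0 = Friday.

Friday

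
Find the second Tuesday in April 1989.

April 11, 1989

April 1, 1989 is a Saturday.
The first Tuesday is therefore April 4 (3 days later).
The second Tuesday is 4 + 1×7 = April 11.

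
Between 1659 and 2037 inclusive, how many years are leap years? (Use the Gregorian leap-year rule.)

Multiples of 4 in [1659,2037]: 95.
Of those, multiples of 100: 4 (not leap unless ÷400).
Multiples of 400: 1.
Leap years = 95 − 4 + 1 = 92.

92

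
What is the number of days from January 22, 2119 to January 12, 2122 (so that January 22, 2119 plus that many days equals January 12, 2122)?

Jan 22, 2119 → Jan 22, 2120: 365 days.
Jan 22, 2120 → Jan 22, 2121: 366 days (Feb 29, 2120 is in that span).
Jan 22, 2121 → Feb 22, 2121: 31 days (January has 31).
Feb 22, 2121 → Mar 22, 2121: 28 days (February has 28).
Mar 22, 2121 → Apr 22, 2121: 31 days (March has 31).
Apr 22, 2121 → May 22, 2121: 30 days (April has 30).
May 22, 2121 → Jun 22, 2121: 31 days (May has 31).
Jun 22, 2121 → Jul 22, 2121: 30 days (June has 30).
Jul 22, 2121 → Aug 22, 2121: 31 days (July has 31).
Aug 22, 2121 → Sep 22, 2121: 31 days (August has 31).
Sep 22, 2121 → Oct 22, 2121: 30 days (September has 30).
Oct 22, 2121 → Nov 22, 2121: 31 days (October has 31).
Nov 22, 2121 → Dec 22, 2121: 30 days (November has 30).
Dec 22, 2121 → Jan 12, 2122: 21 days.
Total: 1086 days.

1086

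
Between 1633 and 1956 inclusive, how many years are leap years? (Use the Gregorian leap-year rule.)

Multiples of 4 in [1633,1956]: 81.
Of those, multiples of 100: 3 (not leap unless ÷400).
Multiples of 400: 0.
Leap years = 81 − 3 + 0 = 78.

78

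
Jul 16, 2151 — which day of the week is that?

Doomsday rule: the anchor day for the 2100s is Sunday. For year 51: 51÷12 = 4 r 3, and 3÷4 = 0, so 4+3+0 = 7.
Sunday + 7 ≡ Sunday — that's 2151's doomsday.
In July the doomsday date is Jul 11.
Jul 16 is 5 days after Jul 11; 5 mod 7 = 5, so Sunday + 5 = Friday.

Friday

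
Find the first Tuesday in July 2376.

July 6, 2376

July 1, 2376 is a Thursday.
The first Tuesday is therefore July 6 (5 days later).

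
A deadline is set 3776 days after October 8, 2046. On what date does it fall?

February 8, 2057

+365 (one year) → Oct 8, 2047 (3411 left).
+366 (one year; includes Feb 29, 2048) → Oct 8, 2048 (3045 left).
+365 (one year) → Oct 8, 2049 (2680 left).
+365 (one year) → Oct 8, 2050 (2315 left).
+365 (one year) → Oct 8, 2051 (1950 left).
+366 (one year; includes Feb 29, 2052) → Oct 8, 2052 (1584 left).
+365 (one year) → Oct 8, 2053 (1219 left).
+365 (one year) → Oct 8, 2054 (854 left).
+365 (one year) → Oct 8, 2055 (489 left).
+366 (one year; includes Feb 29, 2056) → Oct 8, 2056 (123 left).
Oct has 31 days: +24 → Nov 1, 2056 (99 left).
Nov has 30 days: +30 → Dec 1, 2056 (69 left).
Dec has 31 days: +31 → Jan 1, 2057 (38 left).
Jan has 31 days: +31 → Feb 1, 2057 (7 left).
+7 → Feb 8, 2057.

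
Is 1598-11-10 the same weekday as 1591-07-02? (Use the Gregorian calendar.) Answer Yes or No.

From Jul 2, 1591 to Nov 10, 1598 is 2688 days.
2688 mod 7 = 0, so they are the same weekday.
(Jul 2, 1591 is a Tuesday; Nov 10, 1598 is a Tuesday.)

Yes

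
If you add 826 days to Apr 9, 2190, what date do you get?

July 13, 2192

+365 (one year) → Apr 9, 2191 (461 left).
+366 (one year; includes Feb 29, 2192) → Apr 9, 2192 (95 left).
Apr has 30 days: +22 → May 1, 2192 (73 left).
May has 31 days: +31 → Jun 1, 2192 (42 left).
Jun has 30 days: +30 → Jul 1, 2192 (12 left).
+12 → Jul 13, 2192.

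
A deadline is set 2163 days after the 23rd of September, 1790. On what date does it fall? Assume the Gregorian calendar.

+365 (one year) → Sep 23, 1791 (1798 left).
+366 (one year; includes Feb 29, 1792) → Sep 23, 1792 (1432 left).
+365 (one year) → Sep 23, 1793 (1067 left).
+365 (one year) → Sep 23, 1794 (702 left).
+365 (one year) → Sep 23, 1795 (337 left).
Sep has 30 days: +8 → Oct 1, 1795 (329 left).
Oct has 31 days: +31 → Nov 1, 1795 (298 left).
Nov has 30 days: +30 → Dec 1, 1795 (268 left).
Dec has 31 days: +31 → Jan 1, 1796 (237 left).
Jan has 31 days: +31 → Feb 1, 1796 (206 left).
Feb has 29 days: +29 → Mar 1, 1796 (177 left).
Mar has 31 days: +31 → Apr 1, 1796 (146 left).
Apr has 30 days: +30 → May 1, 1796 (116 left).
May has 31 days: +31 → Jun 1, 1796 (85 left).
Jun has 30 days: +30 → Jul 1, 1796 (55 left).
Jul has 31 days: +31 → Aug 1, 1796 (24 left).
+24 → Aug 25, 1796.

August 25, 1796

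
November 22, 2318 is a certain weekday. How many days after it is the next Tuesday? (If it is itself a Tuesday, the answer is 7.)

4

Nov 22, 2318 is a Friday.
From Friday to the next Tuesday is 4 days.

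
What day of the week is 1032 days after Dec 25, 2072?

Dec 25, 2072 is a Sunday.
1032 mod 7 = 3, so 1032 days after a Sunday is Sunday + 3 = Wednesday.

Wednesday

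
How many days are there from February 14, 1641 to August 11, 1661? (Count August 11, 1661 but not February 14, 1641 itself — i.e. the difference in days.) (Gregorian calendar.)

Feb 14, 1641 → Feb 14, 1642: 365 days.
Feb 14, 1642 → Feb 14, 1643: 365 days.
Feb 14, 1643 → Feb 14, 1644: 365 days.
Feb 14, 1644 → Feb 14, 1645: 366 days (Feb 29, 1644 is in that span).
Feb 14, 1645 → Feb 14, 1646: 365 days.
Feb 14, 1646 → Feb 14, 1647: 365 days.
Feb 14, 1647 → Feb 14, 1648: 365 days.
Feb 14, 1648 → Feb 14, 1649: 366 days (Feb 29, 1648 is in that span).
Feb 14, 1649 → Feb 14, 1650: 365 days.
Feb 14, 1650 → Feb 14, 1651: 365 days.
Feb 14, 1651 → Feb 14, 1652: 365 days.
Feb 14, 1652 → Feb 14, 1653: 366 days (Feb 29, 1652 is in that span).
Feb 14, 1653 → Feb 14, 1654: 365 days.
Feb 14, 1654 → Feb 14, 1655: 365 days.
Feb 14, 1655 → Feb 14, 1656: 365 days.
Feb 14, 1656 → Feb 14, 1657: 366 days (Feb 29, 1656 is in that span).
Feb 14, 1657 → Feb 14, 1658: 365 days.
Feb 14, 1658 → Feb 14, 1659: 365 days.
Feb 14, 1659 → Feb 14, 1660: 365 days.
Feb 14, 1660 → Feb 14, 1661: 366 days (Feb 29, 1660 is in that span).
Feb 14, 1661 → Mar 14, 1661: 28 days (February has 28).
Mar 14, 1661 → Apr 14, 1661: 31 days (March has 31).
Apr 14, 1661 → May 14, 1661: 30 days (April has 30).
May 14, 1661 → Jun 14, 1661: 31 days (May has 31).
Jun 14, 1661 → Jul 14, 1661: 30 days (June has 30).
Jul 14, 1661 → Aug 11, 1661: 28 days.
Total: 7483 days.

7483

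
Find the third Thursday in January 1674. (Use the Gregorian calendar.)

January 1, 1674 is a Monday.
The first Thursday is therefore January 4 (3 days later).
The third Thursday is 4 + 2×7 = January 18.

January 18, 1674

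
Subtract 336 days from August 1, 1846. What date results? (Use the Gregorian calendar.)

August 30, 1845

−1 → Jul 31, 1846 (end of Jul, 31 days; 335 left).
−31 → Jun 30, 1846 (end of Jun, 30 days; 304 left).
−30 → May 31, 1846 (end of May, 31 days; 274 left).
−31 → Apr 30, 1846 (end of Apr, 30 days; 243 left).
−30 → Mar 31, 1846 (end of Mar, 31 days; 213 left).
−31 → Feb 28, 1846 (end of Feb, 28 days; 182 left).
−28 → Jan 31, 1846 (end of Jan, 31 days; 154 left).
−31 → Dec 31, 1845 (end of Dec, 31 days; 123 left).
−31 → Nov 30, 1845 (end of Nov, 30 days; 92 left).
−30 → Oct 31, 1845 (end of Oct, 31 days; 62 left).
−31 → Sep 30, 1845 (end of Sep, 30 days; 31 left).
−30 → Aug 31, 1845 (end of Aug, 31 days; 1 left).
−1 → Aug 30, 1845.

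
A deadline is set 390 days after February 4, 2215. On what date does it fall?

February 29, 2216

Feb has 28 days: +25 → Mar 1, 2215 (365 left).
Mar has 31 days: +31 → Apr 1, 2215 (334 left).
Apr has 30 days: +30 → May 1, 2215 (304 left).
May has 31 days: +31 → Jun 1, 2215 (273 left).
Jun has 30 days: +30 → Jul 1, 2215 (243 left).
Jul has 31 days: +31 → Aug 1, 2215 (212 left).
Aug has 31 days: +31 → Sep 1, 2215 (181 left).
Sep has 30 days: +30 → Oct 1, 2215 (151 left).
Oct has 31 days: +31 → Nov 1, 2215 (120 left).
Nov has 30 days: +30 → Dec 1, 2215 (90 left).
Dec has 31 days: +31 → Jan 1, 2216 (59 left).
Jan has 31 days: +31 → Feb 1, 2216 (28 left).
+28 → Feb 29, 2216.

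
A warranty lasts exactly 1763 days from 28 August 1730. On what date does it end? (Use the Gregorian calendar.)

+365 (one year) → Aug 28, 1731 (1398 left).
+366 (one year; includes Feb 29, 1732) → Aug 28, 1732 (1032 left).
+365 (one year) → Aug 28, 1733 (667 left).
+365 (one year) → Aug 28, 1734 (302 left).
Aug has 31 days: +4 → Sep 1, 1734 (298 left).
Sep has 30 days: +30 → Oct 1, 1734 (268 left).
Oct has 31 days: +31 → Nov 1, 1734 (237 left).
Nov has 30 days: +30 → Dec 1, 1734 (207 left).
Dec has 31 days: +31 → Jan 1, 1735 (176 left).
Jan has 31 days: +31 → Feb 1, 1735 (145 left).
Feb has 28 days: +28 → Mar 1, 1735 (117 left).
Mar has 31 days: +31 → Apr 1, 1735 (86 left).
Apr has 30 days: +30 → May 1, 1735 (56 left).
May has 31 days: +31 → Jun 1, 1735 (25 left).
+25 → Jun 26, 1735.

June 26, 1735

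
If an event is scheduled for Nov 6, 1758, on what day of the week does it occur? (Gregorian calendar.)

Monday

Doomsday rule: the anchor day for the 1700s is Sunday. For year 58: 58÷12 = 4 r 10, and 10÷4 = 2, so 4+10+2 = 16.
Sunday + 16 ≡ Tuesday — that's 1758's doomsday.
In November the doomsday date is Nov 7.
Nov 6 is 1 day before Nov 7; 1 mod 7 = 1, so Tuesday − 1 = Monday.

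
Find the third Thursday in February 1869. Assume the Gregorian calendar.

February 1, 1869 is a Monday.
The first Thursday is therefore February 4 (3 days later).
The third Thursday is 4 + 2×7 = February 18.

February 18, 1869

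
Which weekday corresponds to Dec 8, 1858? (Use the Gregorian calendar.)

Doomsday rule: the anchor day for the 1800s is Friday. For year 58: 58÷12 = 4 r 10, and 10÷4 = 2, so 4+10+2 = 16.
Friday + 16 ≡ Sunday — that's 1858's doomsday.
In December the doomsday date is Dec 12.
Dec 8 is 4 days before Dec 12; 4 mod 7 = 4, so Sunday − 4 = Wednesday.

Wednesday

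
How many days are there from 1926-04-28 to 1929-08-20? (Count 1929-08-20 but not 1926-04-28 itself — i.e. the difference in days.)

Apr 28, 1926 → Apr 28, 1927: 365 days.
Apr 28, 1927 → Apr 28, 1928: 366 days (Feb 29, 1928 is in that span).
Apr 28, 1928 → Apr 28, 1929: 365 days.
Apr 28, 1929 → May 28, 1929: 30 days (April has 30).
May 28, 1929 → Jun 28, 1929: 31 days (May has 31).
Jun 28, 1929 → Jul 28, 1929: 30 days (June has 30).
Jul 28, 1929 → Aug 20, 1929: 23 days.
Total: 1210 days.

1210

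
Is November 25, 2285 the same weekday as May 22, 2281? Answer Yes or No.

No

From May 22, 2281 to Nov 25, 2285 is 1648 days.
1648 mod 7 = 3, so they are different weekdays.
(May 22, 2281 is a Sunday; Nov 25, 2285 is a Wednesday.)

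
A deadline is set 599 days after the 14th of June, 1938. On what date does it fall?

+365 (one year) → Jun 14, 1939 (234 left).
Jun has 30 days: +17 → Jul 1, 1939 (217 left).
Jul has 31 days: +31 → Aug 1, 1939 (186 left).
Aug has 31 days: +31 → Sep 1, 1939 (155 left).
Sep has 30 days: +30 → Oct 1, 1939 (125 left).
Oct has 31 days: +31 → Nov 1, 1939 (94 left).
Nov has 30 days: +30 → Dec 1, 1939 (64 left).
Dec has 31 days: +31 → Jan 1, 1940 (33 left).
Jan has 31 days: +31 → Feb 1, 1940 (2 left).
+2 → Feb 3, 1940.

February 3, 1940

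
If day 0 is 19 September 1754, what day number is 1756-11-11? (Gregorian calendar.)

Sep 19, 1754 → Sep 19, 1755: 365 days.
Sep 19, 1755 → Sep 19, 1756: 366 days (Feb 29, 1756 is in that span).
Sep 19, 1756 → Oct 19, 1756: 30 days (September has 30).
Oct 19, 1756 → Nov 11, 1756: 23 days.
Total: 784 days.

784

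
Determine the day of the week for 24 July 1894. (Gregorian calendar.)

Tuesday

Doomsday rule: the anchor day for the 1800s is Friday. For year 94: 94÷12 = 7 r 10, and 10÷4 = 2, so 7+10+2 = 19.
Friday + 19 ≡ Wednesday — that's 1894's doomsday.
In July the doomsday date is Jul 11.
Jul 24 is 13 days after Jul 11; 13 mod 7 = 6, so Wednesday + 6 = Tuesday.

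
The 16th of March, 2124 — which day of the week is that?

Doomsday rule: the anchor day for the 2100s is Sunday. For year 24: 24÷12 = 2 r 0, and 0÷4 = 0, so 2+0+0 = 2.
Sunday + 2 ≡ Tuesday — that's 2124's doomsday.
In March the doomsday date is Mar 14.
Mar 16 is 2 days after Mar 14; 2 mod 7 = 2, so Tuesday + 2 = Thursday.

Thursday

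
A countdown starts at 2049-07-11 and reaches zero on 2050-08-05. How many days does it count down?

Jul 11, 2049 → Aug 11, 2049: 31 days (July has 31).
Aug 11, 2049 → Sep 11, 2049: 31 days (August has 31).
Sep 11, 2049 → Oct 11, 2049: 30 days (September has 30).
Oct 11, 2049 → Nov 11, 2049: 31 days (October has 31).
Nov 11, 2049 → Dec 11, 2049: 30 days (November has 30).
Dec 11, 2049 → Jan 11, 2050: 31 days (December has 31).
Jan 11, 2050 → Feb 11, 2050: 31 days (January has 31).
Feb 11, 2050 → Mar 11, 2050: 28 days (February has 28).
Mar 11, 2050 → Apr 11, 2050: 31 days (March has 31).
Apr 11, 2050 → May 11, 2050: 30 days (April has 30).
May 11, 2050 → Jun 11, 2050: 31 days (May has 31).
Jun 11, 2050 → Jul 11, 2050: 30 days (June has 30).
Jul 11, 2050 → Aug 5, 2050: 25 days.
Total: 390 days.

390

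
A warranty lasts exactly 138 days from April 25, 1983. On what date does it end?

Apr has 30 days: +6 → May 1, 1983 (132 left).
May has 31 days: +31 → Jun 1, 1983 (101 left).
Jun has 30 days: +30 → Jul 1, 1983 (71 left).
Jul has 31 days: +31 → Aug 1, 1983 (40 left).
Aug has 31 days: +31 → Sep 1, 1983 (9 left).
+9 → Sep 10, 1983.

September 10, 1983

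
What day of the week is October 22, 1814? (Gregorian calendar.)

Saturday

January 1, 1814 is a Saturday.
Jan 1, 1814 → Feb 1, 1814: 31 days (January has 31).
Feb 1, 1814 → Mar 1, 1814: 28 days (February has 28).
Mar 1, 1814 → Apr 1, 1814: 31 days (March has 31).
Apr 1, 1814 → May 1, 1814: 30 days (April has 30).
May 1, 1814 → Jun 1, 1814: 31 days (May has 31).
Jun 1, 1814 → Jul 1, 1814: 30 days (June has 30).
Jul 1, 1814 → Aug 1, 1814: 31 days (July has 31).
Aug 1, 1814 → Sep 1, 1814: 31 days (August has 31).
Sep 1, 1814 → Oct 1, 1814: 30 days (September has 30).
Oct 1, 1814 → Oct 22, 1814: 21 days.
Total: 294 days.
294 mod 7 = 0, so Saturday + 0 = Saturday.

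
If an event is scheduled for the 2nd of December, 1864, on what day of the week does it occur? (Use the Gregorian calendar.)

Friday

Doomsday rule: the anchor day for the 1800s is Friday. For year 64: 64÷12 = 5 r 4, and 4÷4 = 1, so 5+4+1 = 10.
Friday + 10 ≡ Monday — that's 1864's doomsday.
In December the doomsday date is Dec 12.
Dec 2 is 10 days before Dec 12; 10 mod 7 = 3, so Monday − 3 = Friday.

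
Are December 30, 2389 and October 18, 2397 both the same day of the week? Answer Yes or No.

Yes

From Dec 30, 2389 to Oct 18, 2397 is 2849 days.
2849 mod 7 = 0, so they are the same weekday.
(Dec 30, 2389 is a Saturday; Oct 18, 2397 is a Saturday.)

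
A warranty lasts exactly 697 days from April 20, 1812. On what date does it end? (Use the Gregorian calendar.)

+365 (one year) → Apr 20, 1813 (332 left).
Apr has 30 days: +11 → May 1, 1813 (321 left).
May has 31 days: +31 → Jun 1, 1813 (290 left).
Jun has 30 days: +30 → Jul 1, 1813 (260 left).
Jul has 31 days: +31 → Aug 1, 1813 (229 left).
Aug has 31 days: +31 → Sep 1, 1813 (198 left).
Sep has 30 days: +30 → Oct 1, 1813 (168 left).
Oct has 31 days: +31 → Nov 1, 1813 (137 left).
Nov has 30 days: +30 → Dec 1, 1813 (107 left).
Dec has 31 days: +31 → Jan 1, 1814 (76 left).
Jan has 31 days: +31 → Feb 1, 1814 (45 left).
Feb has 28 days: +28 → Mar 1, 1814 (17 left).
+17 → Mar 18, 1814.

March 18, 1814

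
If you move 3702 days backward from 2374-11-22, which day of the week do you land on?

Nov 22, 2374 is a Friday.
3702 mod 7 = 6, so 3702 days before a Friday is Friday − 6 = Saturday.

Saturday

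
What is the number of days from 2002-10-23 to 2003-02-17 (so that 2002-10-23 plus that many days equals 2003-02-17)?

Oct 23, 2002 → Nov 23, 2002: 31 days (October has 31).
Nov 23, 2002 → Dec 23, 2002: 30 days (November has 30).
Dec 23, 2002 → Jan 23, 2003: 31 days (December has 31).
Jan 23, 2003 → Feb 17, 2003: 25 days.
Total: 117 days.

117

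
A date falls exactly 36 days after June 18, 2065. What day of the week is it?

Friday

Jun 18, 2065 is a Thursday.
36 mod 7 = 1, so 36 days after a Thursday is Thursday + 1 = Friday.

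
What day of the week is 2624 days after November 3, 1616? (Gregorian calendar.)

Wednesday

Nov 3, 1616 is a Thursday.
2624 mod 7 = 6, so 2624 days after a Thursday is Thursday + 6 = Wednesday.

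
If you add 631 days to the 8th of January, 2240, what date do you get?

September 30, 2241

+366 (one year; includes Feb 29, 2240) → Jan 8, 2241 (265 left).
Jan has 31 days: +24 → Feb 1, 2241 (241 left).
Feb has 28 days: +28 → Mar 1, 2241 (213 left).
Mar has 31 days: +31 → Apr 1, 2241 (182 left).
Apr has 30 days: +30 → May 1, 2241 (152 left).
May has 31 days: +31 → Jun 1, 2241 (121 left).
Jun has 30 days: +30 → Jul 1, 2241 (91 left).
Jul has 31 days: +31 → Aug 1, 2241 (60 left).
Aug has 31 days: +31 → Sep 1, 2241 (29 left).
+29 → Sep 30, 2241.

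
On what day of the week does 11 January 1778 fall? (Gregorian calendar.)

Sunday

Doomsday rule: the anchor day for the 1700s is Sunday. For year 78: 78÷12 = 6 r 6, and 6÷4 = 1, so 6+6+1 = 13.
Sunday + 13 ≡ Saturday — that's 1778's doomsday.
In January the doomsday date is Jan 3 (1778 is not a leap year).
Jan 11 is 8 days after Jan 3; 8 mod 7 = 1, so Saturday + 1 = Sunday.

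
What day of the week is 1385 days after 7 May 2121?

May 7, 2121 is a Wednesday.
1385 mod 7 = 6, so 1385 days after a Wednesday is Wednesday + 6 = Tuesday.

Tuesday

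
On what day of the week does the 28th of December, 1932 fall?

January 1, 1932 is a Friday.
Jan 1, 1932 → Feb 1, 1932: 31 days (January has 31).
Feb 1, 1932 → Mar 1, 1932: 29 days (February has 29).
Mar 1, 1932 → Apr 1, 1932: 31 days (March has 31).
Apr 1, 1932 → May 1, 1932: 30 days (April has 30).
May 1, 1932 → Jun 1, 1932: 31 days (May has 31).
Jun 1, 1932 → Jul 1, 1932: 30 days (June has 30).
Jul 1, 1932 → Aug 1, 1932: 31 days (July has 31).
Aug 1, 1932 → Sep 1, 1932: 31 days (August has 31).
Sep 1, 1932 → Oct 1, 1932: 30 days (September has 30).
Oct 1, 1932 → Nov 1, 1932: 31 days (October has 31).
Nov 1, 1932 → Dec 1, 1932: 30 days (November has 30).
Dec 1, 1932 → Dec 28, 1932: 27 days.
Total: 362 days.
362 mod 7 = 5, so Friday + 5 = Wednesday.

Wednesday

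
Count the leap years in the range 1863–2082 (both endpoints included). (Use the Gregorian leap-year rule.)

54

Multiples of 4 in [1863,2082]: 55.
Of those, multiples of 100: 2 (not leap unless ÷400).
Multiples of 400: 1.
Leap years = 55 − 2 + 1 = 54.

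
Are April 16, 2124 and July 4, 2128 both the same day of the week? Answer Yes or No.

From Apr 16, 2124 to Jul 4, 2128 is 1540 days.
1540 mod 7 = 0, so they are the same weekday.
(Apr 16, 2124 is a Sunday; Jul 4, 2128 is a Sunday.)

Yes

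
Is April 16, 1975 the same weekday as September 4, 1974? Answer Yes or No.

From Sep 4, 1974 to Apr 16, 1975 is 224 days.
224 mod 7 = 0, so they are the same weekday.
(Sep 4, 1974 is a Wednesday; Apr 16, 1975 is a Wednesday.)

Yes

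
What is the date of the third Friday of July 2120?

July 1, 2120 is a Monday.
The first Friday is therefore July 5 (4 days later).
The third Friday is 5 + 2×7 = July 19.

July 19, 2120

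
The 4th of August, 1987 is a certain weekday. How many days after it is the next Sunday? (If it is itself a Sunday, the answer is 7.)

Aug 4, 1987 is a Tuesday.
From Tuesday to the next Sunday is 5 days.

5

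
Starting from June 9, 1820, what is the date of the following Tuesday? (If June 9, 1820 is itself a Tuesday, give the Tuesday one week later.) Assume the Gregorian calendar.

Jun 9, 1820 is a Friday.
From Friday to the next Tuesday is 4 days.
Jun 9, 1820 + 4 = Jun 13, 1820.

June 13, 1820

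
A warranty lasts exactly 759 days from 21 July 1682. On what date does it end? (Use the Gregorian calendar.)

+365 (one year) → Jul 21, 1683 (394 left).
Jul has 31 days: +11 → Aug 1, 1683 (383 left).
Aug has 31 days: +31 → Sep 1, 1683 (352 left).
Sep has 30 days: +30 → Oct 1, 1683 (322 left).
Oct has 31 days: +31 → Nov 1, 1683 (291 left).
Nov has 30 days: +30 → Dec 1, 1683 (261 left).
Dec has 31 days: +31 → Jan 1, 1684 (230 left).
Jan has 31 days: +31 → Feb 1, 1684 (199 left).
Feb has 29 days: +29 → Mar 1, 1684 (170 left).
Mar has 31 days: +31 → Apr 1, 1684 (139 left).
Apr has 30 days: +30 → May 1, 1684 (109 left).
May has 31 days: +31 → Jun 1, 1684 (78 left).
Jun has 30 days: +30 → Jul 1, 1684 (48 left).
Jul has 31 days: +31 → Aug 1, 1684 (17 left).
+17 → Aug 18, 1684.

August 18, 1684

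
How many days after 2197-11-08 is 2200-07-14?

Nov 8, 2197 → Nov 8, 2198: 365 days.
Nov 8, 2198 → Nov 8, 2199: 365 days.
Nov 8, 2199 → Dec 8, 2199: 30 days (November has 30).
Dec 8, 2199 → Jan 8, 2200: 31 days (December has 31).
Jan 8, 2200 → Feb 8, 2200: 31 days (January has 31).
Feb 8, 2200 → Mar 8, 2200: 28 days (February has 28).
Mar 8, 2200 → Apr 8, 2200: 31 days (March has 31).
Apr 8, 2200 → May 8, 2200: 30 days (April has 30).
May 8, 2200 → Jun 8, 2200: 31 days (May has 31).
Jun 8, 2200 → Jul 8, 2200: 30 days (June has 30).
Jul 8, 2200 → Jul 14, 2200: 6 days.
Total: 978 days.

978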